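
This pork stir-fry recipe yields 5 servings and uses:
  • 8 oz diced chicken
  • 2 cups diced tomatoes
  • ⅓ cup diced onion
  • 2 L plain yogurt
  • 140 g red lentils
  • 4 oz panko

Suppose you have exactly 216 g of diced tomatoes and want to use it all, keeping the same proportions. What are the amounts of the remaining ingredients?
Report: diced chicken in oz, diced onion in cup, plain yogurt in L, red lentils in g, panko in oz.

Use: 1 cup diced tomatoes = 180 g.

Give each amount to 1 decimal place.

The original recipe has 360 g of diced tomatoes, so the scaling factor is 216 ÷ 360 = 3/5 = 0.6.
diced chicken: 8 oz × 3/5 = 4.8 oz
diced onion: 1/3 cup × 3/5 = 0.2 cup
plain yogurt: 2 L × 3/5 = 1.2 L
red lentils: 140 g × 3/5 = 84.0 g
panko: 4 oz × 3/5 = 2.4 oz

diced chicken: 4.8 oz; diced onion: 0.2 cup; plain yogurt: 1.2 L; red lentils: 84.0 g; panko: 2.4 oz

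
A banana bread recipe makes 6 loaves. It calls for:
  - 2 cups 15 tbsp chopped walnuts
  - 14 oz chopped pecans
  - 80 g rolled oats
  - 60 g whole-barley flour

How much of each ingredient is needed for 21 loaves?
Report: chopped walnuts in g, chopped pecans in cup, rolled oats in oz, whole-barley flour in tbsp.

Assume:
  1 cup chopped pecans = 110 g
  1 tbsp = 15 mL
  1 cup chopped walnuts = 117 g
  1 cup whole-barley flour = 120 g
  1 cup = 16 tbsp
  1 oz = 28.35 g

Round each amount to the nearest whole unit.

Scaling factor: 21/6 = 7/2 = 3.5.
chopped walnuts: (2 cup + 15 tbsp = 2.9375 cup) × 7/2 × 117 g/cup ≈ 1203 g
chopped pecans: 14 oz × 7/2 × 28.35 g/oz ÷ 110 g/cup ≈ 13 cup
rolled oats: 80 g × 7/2 ÷ 28.35 g/oz ≈ 10 oz
whole-barley flour: 60 g × 7/2 ÷ 120 g/cup × 16 tbsp/cup = 28 tbsp

chopped walnuts: 1203 g; chopped pecans: 13 cup; rolled oats: 10 oz; whole-barley flour: 28 tbsp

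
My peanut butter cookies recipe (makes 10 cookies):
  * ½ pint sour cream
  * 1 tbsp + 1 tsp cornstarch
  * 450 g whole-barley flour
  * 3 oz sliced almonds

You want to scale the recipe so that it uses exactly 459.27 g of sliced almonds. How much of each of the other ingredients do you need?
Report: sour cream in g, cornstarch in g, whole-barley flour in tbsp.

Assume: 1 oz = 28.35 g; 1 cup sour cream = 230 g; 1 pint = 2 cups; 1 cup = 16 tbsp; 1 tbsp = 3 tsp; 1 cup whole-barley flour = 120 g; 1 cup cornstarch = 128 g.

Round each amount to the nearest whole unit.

sour cream: 1242 g; cornstarch: 58 g; whole-barley flour: 324 tbsp

The original recipe has 85.05 g of sliced almonds, so the scaling factor is 459.27 ÷ 85.05 = 27/5 = 5.4.
sour cream: 0.5 pint × 27/5 × 2 cup/pint × 230 g/cup = 1242 g
cornstarch: (1 tbsp + 1 tsp = 4/3 tbsp) × 27/5 ÷ 16 tbsp/cup × 128 g/cup ≈ 58 g
whole-barley flour: 450 g × 27/5 ÷ 120 g/cup × 16 tbsp/cup = 324 tbsp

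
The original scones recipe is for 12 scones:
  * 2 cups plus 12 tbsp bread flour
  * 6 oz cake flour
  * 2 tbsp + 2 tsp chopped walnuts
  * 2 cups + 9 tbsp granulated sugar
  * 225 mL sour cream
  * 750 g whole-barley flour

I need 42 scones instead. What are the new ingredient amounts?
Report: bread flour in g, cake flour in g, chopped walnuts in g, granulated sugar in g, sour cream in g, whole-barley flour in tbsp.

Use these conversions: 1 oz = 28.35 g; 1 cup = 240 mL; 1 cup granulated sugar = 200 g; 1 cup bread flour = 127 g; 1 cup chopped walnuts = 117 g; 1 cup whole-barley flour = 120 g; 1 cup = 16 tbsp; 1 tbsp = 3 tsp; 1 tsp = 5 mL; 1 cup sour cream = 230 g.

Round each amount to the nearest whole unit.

bread flour: 1222 g; cake flour: 595 g; chopped walnuts: 68 g; granulated sugar: 1794 g; sour cream: 755 g; whole-barley flour: 350 tbsp

Scaling factor: 42/12 = 7/2 = 3.5.
bread flour: (2 cup + 12 tbsp = 2.75 cup) × 7/2 × 127 g/cup ≈ 1222 g
cake flour: 6 oz × 7/2 × 28.35 g/oz ≈ 595 g
chopped walnuts: (2 tbsp + 2 tsp = 8/3 tbsp) × 7/2 ÷ 16 tbsp/cup × 117 g/cup ≈ 68 g
granulated sugar: (2 cup + 9 tbsp = 2.5625 cup) × 7/2 × 200 g/cup ≈ 1794 g
sour cream: 225 mL × 7/2 ÷ 240 mL/cup × 230 g/cup ≈ 755 g
whole-barley flour: 750 g × 7/2 ÷ 120 g/cup × 16 tbsp/cup = 350 tbsp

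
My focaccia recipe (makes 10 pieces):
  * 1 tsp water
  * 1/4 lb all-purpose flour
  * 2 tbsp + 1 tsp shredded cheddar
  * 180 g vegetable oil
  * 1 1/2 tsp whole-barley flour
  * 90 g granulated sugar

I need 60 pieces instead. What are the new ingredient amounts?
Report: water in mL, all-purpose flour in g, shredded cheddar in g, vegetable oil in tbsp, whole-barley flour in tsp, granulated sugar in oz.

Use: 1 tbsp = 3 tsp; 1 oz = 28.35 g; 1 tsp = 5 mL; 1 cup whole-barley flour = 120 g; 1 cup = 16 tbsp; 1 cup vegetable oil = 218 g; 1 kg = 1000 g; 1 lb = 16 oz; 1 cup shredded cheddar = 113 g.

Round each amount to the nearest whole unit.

Scaling factor: 60/10 = 6.
water: 1 tsp × 6 × 5 mL/tsp = 30 mL
all-purpose flour: 0.25 lb × 6 × 16 oz/lb × 28.35 g/oz ≈ 680 g
shredded cheddar: (2 tbsp + 1 tsp = 7/3 tbsp) × 6 ÷ 16 tbsp/cup × 113 g/cup ≈ 99 g
vegetable oil: 180 g × 6 ÷ 218 g/cup × 16 tbsp/cup ≈ 79 tbsp
whole-barley flour: 1.5 tsp × 6 = 9 tsp
granulated sugar: 90 g × 6 ÷ 28.35 g/oz ≈ 19 oz

water: 30 mL; all-purpose flour: 680 g; shredded cheddar: 99 g; vegetable oil: 79 tbsp; whole-barley flour: 9 tsp; granulated sugar: 19 oz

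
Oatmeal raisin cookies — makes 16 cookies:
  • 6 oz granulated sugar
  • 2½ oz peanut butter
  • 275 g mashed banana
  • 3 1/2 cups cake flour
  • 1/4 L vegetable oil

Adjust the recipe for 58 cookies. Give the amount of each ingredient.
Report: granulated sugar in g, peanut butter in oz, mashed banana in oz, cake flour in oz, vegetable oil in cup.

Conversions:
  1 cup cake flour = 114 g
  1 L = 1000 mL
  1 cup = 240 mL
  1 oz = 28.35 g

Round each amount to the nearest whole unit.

Scaling factor: 58/16 = 29/8 = 3.625.
granulated sugar: 6 oz × 29/8 × 28.35 g/oz ≈ 617 g
peanut butter: 2.5 oz × 29/8 ≈ 9 oz
mashed banana: 275 g × 29/8 ÷ 28.35 g/oz ≈ 35 oz
cake flour: 3.5 cup × 29/8 × 114 g/cup ÷ 28.35 g/oz ≈ 51 oz
vegetable oil: 0.25 L × 29/8 × 1000 mL/L ÷ 240 mL/cup ≈ 4 cup

granulated sugar: 617 g; peanut butter: 9 oz; mashed banana: 35 oz; cake flour: 51 oz; vegetable oil: 4 cup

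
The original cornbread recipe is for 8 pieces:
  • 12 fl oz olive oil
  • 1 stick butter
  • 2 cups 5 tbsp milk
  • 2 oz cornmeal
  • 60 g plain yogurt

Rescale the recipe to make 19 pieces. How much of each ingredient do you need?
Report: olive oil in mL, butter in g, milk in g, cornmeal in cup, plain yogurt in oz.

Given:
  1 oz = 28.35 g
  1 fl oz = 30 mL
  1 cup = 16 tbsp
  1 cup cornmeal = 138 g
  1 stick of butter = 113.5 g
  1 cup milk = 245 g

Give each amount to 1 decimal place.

Scaling factor: 19/8 = 2.375.
olive oil: 12 fl oz × 19/8 × 30 mL/fl oz = 855.0 mL
butter: 1 stick × 19/8 × 113.5 g/stick ≈ 269.6 g
milk: (2 cup + 5 tbsp = 2.3125 cup) × 19/8 × 245 g/cup ≈ 1345.6 g
cornmeal: 2 oz × 19/8 × 28.35 g/oz ÷ 138 g/cup ≈ 1.0 cup
plain yogurt: 60 g × 19/8 ÷ 28.35 g/oz ≈ 5.0 oz

olive oil: 855.0 mL; butter: 269.6 g; milk: 1345.6 g; cornmeal: 1.0 cup; plain yogurt: 5.0 oz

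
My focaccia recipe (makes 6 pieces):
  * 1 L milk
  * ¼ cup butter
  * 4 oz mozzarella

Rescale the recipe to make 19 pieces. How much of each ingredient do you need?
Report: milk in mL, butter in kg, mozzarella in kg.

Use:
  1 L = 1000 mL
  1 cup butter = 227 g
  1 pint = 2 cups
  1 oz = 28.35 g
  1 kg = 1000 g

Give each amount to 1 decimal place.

Scaling factor: 19/6.
milk: 1 L × 19/6 × 1000 mL/L ≈ 3166.7 mL
butter: 0.25 cup × 19/6 × 227 g/cup ÷ 1000 g/kg ≈ 0.2 kg
mozzarella: 4 oz × 19/6 × 28.35 g/oz ÷ 1000 g/kg ≈ 0.4 kg

milk: 3166.7 mL; butter: 0.2 kg; mozzarella: 0.4 kg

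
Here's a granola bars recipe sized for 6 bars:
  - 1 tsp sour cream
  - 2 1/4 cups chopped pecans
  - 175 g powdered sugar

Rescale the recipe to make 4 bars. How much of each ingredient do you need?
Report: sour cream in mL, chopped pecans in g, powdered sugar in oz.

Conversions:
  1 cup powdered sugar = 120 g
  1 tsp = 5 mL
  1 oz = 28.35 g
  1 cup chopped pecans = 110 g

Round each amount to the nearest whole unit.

sour cream: 3 mL; chopped pecans: 165 g; powdered sugar: 4 oz

Scaling factor: 4/6 = 2/3.
sour cream: 1 tsp × 2/3 × 5 mL/tsp ≈ 3 mL
chopped pecans: 2.25 cup × 2/3 × 110 g/cup = 165 g
powdered sugar: 175 g × 2/3 ÷ 28.35 g/oz ≈ 4 oz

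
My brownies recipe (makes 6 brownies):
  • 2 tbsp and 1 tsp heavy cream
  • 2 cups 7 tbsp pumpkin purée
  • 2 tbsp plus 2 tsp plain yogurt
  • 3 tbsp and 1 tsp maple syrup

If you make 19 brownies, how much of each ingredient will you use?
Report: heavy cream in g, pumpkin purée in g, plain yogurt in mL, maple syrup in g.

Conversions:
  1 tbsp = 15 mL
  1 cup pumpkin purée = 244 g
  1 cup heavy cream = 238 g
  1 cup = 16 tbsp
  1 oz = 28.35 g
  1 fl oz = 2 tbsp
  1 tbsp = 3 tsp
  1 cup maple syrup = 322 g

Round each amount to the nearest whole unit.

heavy cream: 110 g; pumpkin purée: 1883 g; plain yogurt: 127 mL; maple syrup: 212 g

Scaling factor: 19/6.
heavy cream: (2 tbsp + 1 tsp = 7/3 tbsp) × 19/6 ÷ 16 tbsp/cup × 238 g/cup ≈ 110 g
pumpkin purée: (2 cup + 7 tbsp = 2.4375 cup) × 19/6 × 244 g/cup ≈ 1883 g
plain yogurt: (2 tbsp + 2 tsp = 8/3 tbsp) × 19/6 × 15 mL/tbsp ≈ 127 mL
maple syrup: (3 tbsp + 1 tsp = 10/3 tbsp) × 19/6 ÷ 16 tbsp/cup × 322 g/cup ≈ 212 g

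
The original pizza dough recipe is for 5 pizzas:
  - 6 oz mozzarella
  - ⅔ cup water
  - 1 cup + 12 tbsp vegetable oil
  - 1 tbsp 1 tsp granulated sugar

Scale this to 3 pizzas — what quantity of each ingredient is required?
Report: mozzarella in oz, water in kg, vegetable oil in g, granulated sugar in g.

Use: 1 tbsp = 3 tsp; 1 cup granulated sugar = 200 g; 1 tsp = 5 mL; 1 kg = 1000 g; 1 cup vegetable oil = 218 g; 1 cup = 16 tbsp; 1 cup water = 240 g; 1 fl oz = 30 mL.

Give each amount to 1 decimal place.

mozzarella: 3.6 oz; water: 0.1 kg; vegetable oil: 228.9 g; granulated sugar: 10.0 g

Scaling factor: 3/5 = 0.6.
mozzarella: 6 oz × 3/5 = 3.6 oz
water: 2/3 cup × 3/5 × 240 g/cup ÷ 1000 g/kg ≈ 0.1 kg
vegetable oil: (1 cup + 12 tbsp = 1.75 cup) × 3/5 × 218 g/cup = 228.9 g
granulated sugar: (1 tbsp + 1 tsp = 4/3 tbsp) × 3/5 ÷ 16 tbsp/cup × 200 g/cup = 10.0 g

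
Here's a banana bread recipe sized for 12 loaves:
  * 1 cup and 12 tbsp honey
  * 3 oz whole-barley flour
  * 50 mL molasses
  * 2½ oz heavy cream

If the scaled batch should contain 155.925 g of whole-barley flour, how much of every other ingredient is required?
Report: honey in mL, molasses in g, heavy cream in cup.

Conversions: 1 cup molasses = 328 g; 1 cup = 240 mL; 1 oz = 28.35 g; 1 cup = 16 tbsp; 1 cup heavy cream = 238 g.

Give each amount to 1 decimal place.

The original recipe has 85.05 g of whole-barley flour, so the scaling factor is 155.925 ÷ 85.05 = 11/6.
honey: (1 cup + 12 tbsp = 1.75 cup) × 11/6 × 240 mL/cup = 770.0 mL
molasses: 50 mL × 11/6 ÷ 240 mL/cup × 328 g/cup ≈ 125.3 g
heavy cream: 2.5 oz × 11/6 × 28.35 g/oz ÷ 238 g/cup ≈ 0.5 cup

honey: 770.0 mL; molasses: 125.3 g; heavy cream: 0.5 cup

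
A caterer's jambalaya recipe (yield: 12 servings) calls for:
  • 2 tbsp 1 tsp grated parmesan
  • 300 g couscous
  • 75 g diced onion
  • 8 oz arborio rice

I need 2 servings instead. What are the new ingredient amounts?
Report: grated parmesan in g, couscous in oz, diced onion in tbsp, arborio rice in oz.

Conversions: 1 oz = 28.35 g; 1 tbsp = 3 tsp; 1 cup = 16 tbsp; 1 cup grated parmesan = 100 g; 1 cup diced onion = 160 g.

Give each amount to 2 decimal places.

grated parmesan: 2.43 g; couscous: 1.76 oz; diced onion: 1.25 tbsp; arborio rice: 1.33 oz

Scaling factor: 2/12 = 1/6.
grated parmesan: (2 tbsp + 1 tsp = 7/3 tbsp) × 1/6 ÷ 16 tbsp/cup × 100 g/cup ≈ 2.43 g
couscous: 300 g × 1/6 ÷ 28.35 g/oz ≈ 1.76 oz
diced onion: 75 g × 1/6 ÷ 160 g/cup × 16 tbsp/cup = 1.25 tbsp
arborio rice: 8 oz × 1/6 ≈ 1.33 oz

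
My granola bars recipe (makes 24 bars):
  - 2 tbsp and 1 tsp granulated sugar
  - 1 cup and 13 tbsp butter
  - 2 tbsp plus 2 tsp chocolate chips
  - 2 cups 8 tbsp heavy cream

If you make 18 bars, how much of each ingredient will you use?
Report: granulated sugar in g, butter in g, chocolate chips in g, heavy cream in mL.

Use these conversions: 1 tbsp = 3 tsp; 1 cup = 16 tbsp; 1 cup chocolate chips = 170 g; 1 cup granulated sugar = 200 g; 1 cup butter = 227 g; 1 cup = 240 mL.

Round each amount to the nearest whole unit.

granulated sugar: 22 g; butter: 309 g; chocolate chips: 21 g; heavy cream: 450 mL

Scaling factor: 18/24 = 3/4 = 0.75.
granulated sugar: (2 tbsp + 1 tsp = 7/3 tbsp) × 3/4 ÷ 16 tbsp/cup × 200 g/cup ≈ 22 g
butter: (1 cup + 13 tbsp = 1.8125 cup) × 3/4 × 227 g/cup ≈ 309 g
chocolate chips: (2 tbsp + 2 tsp = 8/3 tbsp) × 3/4 ÷ 16 tbsp/cup × 170 g/cup ≈ 21 g
heavy cream: (2 cup + 8 tbsp = 2.5 cup) × 3/4 × 240 mL/cup = 450 mL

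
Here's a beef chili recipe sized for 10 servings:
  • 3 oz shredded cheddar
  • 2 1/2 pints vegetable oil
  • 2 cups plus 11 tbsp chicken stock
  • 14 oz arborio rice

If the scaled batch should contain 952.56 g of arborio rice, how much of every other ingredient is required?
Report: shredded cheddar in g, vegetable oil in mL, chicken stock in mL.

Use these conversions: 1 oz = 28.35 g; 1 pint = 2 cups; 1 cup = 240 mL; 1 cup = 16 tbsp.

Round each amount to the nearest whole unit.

The original recipe has 396.9 g of arborio rice, so the scaling factor is 952.56 ÷ 396.9 = 12/5 = 2.4.
shredded cheddar: 3 oz × 12/5 × 28.35 g/oz ≈ 204 g
vegetable oil: 2.5 pint × 12/5 × 2 cup/pint × 240 mL/cup = 2880 mL
chicken stock: (2 cup + 11 tbsp = 2.6875 cup) × 12/5 × 240 mL/cup = 1548 mL

shredded cheddar: 204 g; vegetable oil: 2880 mL; chicken stock: 1548 mL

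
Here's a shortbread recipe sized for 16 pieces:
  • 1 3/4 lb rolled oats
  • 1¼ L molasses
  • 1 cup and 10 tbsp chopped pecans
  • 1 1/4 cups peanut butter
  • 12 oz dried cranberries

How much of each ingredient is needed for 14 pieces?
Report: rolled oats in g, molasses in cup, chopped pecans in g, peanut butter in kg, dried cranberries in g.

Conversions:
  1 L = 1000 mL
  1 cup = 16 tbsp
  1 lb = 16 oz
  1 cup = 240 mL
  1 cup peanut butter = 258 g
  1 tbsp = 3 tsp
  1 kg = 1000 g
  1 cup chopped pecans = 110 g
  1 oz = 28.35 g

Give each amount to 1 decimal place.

Scaling factor: 14/16 = 7/8 = 0.875.
rolled oats: 1.75 lb × 7/8 × 16 oz/lb × 28.35 g/oz ≈ 694.6 g
molasses: 1.25 L × 7/8 × 1000 mL/L ÷ 240 mL/cup ≈ 4.6 cup
chopped pecans: (1 cup + 10 tbsp = 1.625 cup) × 7/8 × 110 g/cup ≈ 156.4 g
peanut butter: 1.25 cup × 7/8 × 258 g/cup ÷ 1000 g/kg ≈ 0.3 kg
dried cranberries: 12 oz × 7/8 × 28.35 g/oz ≈ 297.7 g

rolled oats: 694.6 g; molasses: 4.6 cup; chopped pecans: 156.4 g; peanut butter: 0.3 kg; dried cranberries: 297.7 g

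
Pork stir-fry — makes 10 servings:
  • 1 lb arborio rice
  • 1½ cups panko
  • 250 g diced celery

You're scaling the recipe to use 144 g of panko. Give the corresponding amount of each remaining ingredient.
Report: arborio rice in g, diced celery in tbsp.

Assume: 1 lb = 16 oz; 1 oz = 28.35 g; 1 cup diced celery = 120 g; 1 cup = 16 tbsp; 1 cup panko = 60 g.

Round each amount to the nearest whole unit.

The original recipe has 90 g of panko, so the scaling factor is 144 ÷ 90 = 8/5 = 1.6.
arborio rice: 1 lb × 8/5 × 16 oz/lb × 28.35 g/oz ≈ 726 g
diced celery: 250 g × 8/5 ÷ 120 g/cup × 16 tbsp/cup ≈ 53 tbsp

arborio rice: 726 g; diced celery: 53 tbsp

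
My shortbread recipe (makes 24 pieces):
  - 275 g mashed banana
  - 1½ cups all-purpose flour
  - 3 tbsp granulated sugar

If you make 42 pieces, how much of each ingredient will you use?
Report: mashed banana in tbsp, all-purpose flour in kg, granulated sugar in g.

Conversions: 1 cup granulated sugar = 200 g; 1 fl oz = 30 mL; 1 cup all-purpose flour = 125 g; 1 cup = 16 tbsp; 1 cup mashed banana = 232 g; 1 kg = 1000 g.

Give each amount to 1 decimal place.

Scaling factor: 42/24 = 7/4 = 1.75.
mashed banana: 275 g × 7/4 ÷ 232 g/cup × 16 tbsp/cup ≈ 33.2 tbsp
all-purpose flour: 1.5 cup × 7/4 × 125 g/cup ÷ 1000 g/kg ≈ 0.3 kg
granulated sugar: 3 tbsp × 7/4 ÷ 16 tbsp/cup × 200 g/cup ≈ 65.6 g

mashed banana: 33.2 tbsp; all-purpose flour: 0.3 kg; granulated sugar: 65.6 g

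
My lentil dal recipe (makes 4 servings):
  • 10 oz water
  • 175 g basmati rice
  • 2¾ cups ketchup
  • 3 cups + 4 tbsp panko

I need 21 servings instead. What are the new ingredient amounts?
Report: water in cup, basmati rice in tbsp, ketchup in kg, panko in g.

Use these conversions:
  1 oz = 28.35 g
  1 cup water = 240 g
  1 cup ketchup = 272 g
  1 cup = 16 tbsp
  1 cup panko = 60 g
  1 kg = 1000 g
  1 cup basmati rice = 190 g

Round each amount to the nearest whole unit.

water: 6 cup; basmati rice: 77 tbsp; ketchup: 4 kg; panko: 1024 g

Scaling factor: 21/4 = 5.25.
water: 10 oz × 21/4 × 28.35 g/oz ÷ 240 g/cup ≈ 6 cup
basmati rice: 175 g × 21/4 ÷ 190 g/cup × 16 tbsp/cup ≈ 77 tbsp
ketchup: 2.75 cup × 21/4 × 272 g/cup ÷ 1000 g/kg ≈ 4 kg
panko: (3 cup + 4 tbsp = 3.25 cup) × 21/4 × 60 g/cup ≈ 1024 g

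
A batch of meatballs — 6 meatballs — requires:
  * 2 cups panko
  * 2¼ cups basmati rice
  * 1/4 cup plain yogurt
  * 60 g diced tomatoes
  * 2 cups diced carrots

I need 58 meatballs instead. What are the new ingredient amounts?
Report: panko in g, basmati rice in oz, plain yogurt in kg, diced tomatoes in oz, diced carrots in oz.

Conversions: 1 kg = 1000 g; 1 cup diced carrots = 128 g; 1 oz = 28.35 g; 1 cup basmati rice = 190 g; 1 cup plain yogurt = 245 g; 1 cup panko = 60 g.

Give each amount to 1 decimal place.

panko: 1160.0 g; basmati rice: 145.8 oz; plain yogurt: 0.6 kg; diced tomatoes: 20.5 oz; diced carrots: 87.3 oz

Scaling factor: 58/6 = 29/3.
panko: 2 cup × 29/3 × 60 g/cup = 1160.0 g
basmati rice: 2.25 cup × 29/3 × 190 g/cup ÷ 28.35 g/oz ≈ 145.8 oz
plain yogurt: 0.25 cup × 29/3 × 245 g/cup ÷ 1000 g/kg ≈ 0.6 kg
diced tomatoes: 60 g × 29/3 ÷ 28.35 g/oz ≈ 20.5 oz
diced carrots: 2 cup × 29/3 × 128 g/cup ÷ 28.35 g/oz ≈ 87.3 oz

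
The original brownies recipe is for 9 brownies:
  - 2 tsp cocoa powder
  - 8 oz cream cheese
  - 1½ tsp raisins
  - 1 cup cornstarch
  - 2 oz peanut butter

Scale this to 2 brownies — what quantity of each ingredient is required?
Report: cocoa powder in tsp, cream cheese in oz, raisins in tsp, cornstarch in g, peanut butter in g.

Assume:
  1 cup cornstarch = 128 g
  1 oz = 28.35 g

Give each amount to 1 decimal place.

cocoa powder: 0.4 tsp; cream cheese: 1.8 oz; raisins: 0.3 tsp; cornstarch: 28.4 g; peanut butter: 12.6 g

Scaling factor: 2/9.
cocoa powder: 2 tsp × 2/9 ≈ 0.4 tsp
cream cheese: 8 oz × 2/9 ≈ 1.8 oz
raisins: 1.5 tsp × 2/9 ≈ 0.3 tsp
cornstarch: 1 cup × 2/9 × 128 g/cup ≈ 28.4 g
peanut butter: 2 oz × 2/9 × 28.35 g/oz = 12.6 g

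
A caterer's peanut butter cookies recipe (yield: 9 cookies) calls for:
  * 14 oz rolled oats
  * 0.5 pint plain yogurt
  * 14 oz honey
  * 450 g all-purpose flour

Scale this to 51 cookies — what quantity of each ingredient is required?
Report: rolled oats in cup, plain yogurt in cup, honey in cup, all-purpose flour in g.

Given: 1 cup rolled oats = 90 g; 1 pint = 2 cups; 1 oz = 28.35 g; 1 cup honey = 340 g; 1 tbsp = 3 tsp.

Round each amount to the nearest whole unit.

Scaling factor: 51/9 = 17/3.
rolled oats: 14 oz × 17/3 × 28.35 g/oz ÷ 90 g/cup ≈ 25 cup
plain yogurt: 0.5 pint × 17/3 × 2 cup/pint ≈ 6 cup
honey: 14 oz × 17/3 × 28.35 g/oz ÷ 340 g/cup ≈ 7 cup
all-purpose flour: 450 g × 17/3 = 2550 g

rolled oats: 25 cup; plain yogurt: 6 cup; honey: 7 cup; all-purpose flour: 2550 g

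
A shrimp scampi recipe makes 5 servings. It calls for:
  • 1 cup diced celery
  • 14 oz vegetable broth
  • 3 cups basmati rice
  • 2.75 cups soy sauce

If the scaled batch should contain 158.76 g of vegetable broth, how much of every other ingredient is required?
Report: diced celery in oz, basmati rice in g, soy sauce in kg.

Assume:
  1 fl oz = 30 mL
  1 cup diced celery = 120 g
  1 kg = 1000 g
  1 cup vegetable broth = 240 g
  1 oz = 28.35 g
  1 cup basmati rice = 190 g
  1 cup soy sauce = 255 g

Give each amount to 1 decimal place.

The original recipe has 396.9 g of vegetable broth, so the scaling factor is 158.76 ÷ 396.9 = 2/5 = 0.4.
diced celery: 1 cup × 2/5 × 120 g/cup ÷ 28.35 g/oz ≈ 1.7 oz
basmati rice: 3 cup × 2/5 × 190 g/cup = 228.0 g
soy sauce: 2.75 cup × 2/5 × 255 g/cup ÷ 1000 g/kg ≈ 0.3 kg

diced celery: 1.7 oz; basmati rice: 228.0 g; soy sauce: 0.3 kg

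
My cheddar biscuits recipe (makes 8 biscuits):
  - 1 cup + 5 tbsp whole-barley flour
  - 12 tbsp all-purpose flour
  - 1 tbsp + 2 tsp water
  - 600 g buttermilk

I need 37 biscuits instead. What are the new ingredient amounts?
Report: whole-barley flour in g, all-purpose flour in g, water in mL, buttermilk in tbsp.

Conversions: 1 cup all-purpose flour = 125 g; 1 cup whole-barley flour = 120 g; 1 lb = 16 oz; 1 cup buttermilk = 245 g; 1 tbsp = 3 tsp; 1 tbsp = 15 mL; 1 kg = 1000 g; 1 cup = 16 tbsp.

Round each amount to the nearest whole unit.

whole-barley flour: 728 g; all-purpose flour: 434 g; water: 116 mL; buttermilk: 181 tbsp

Scaling factor: 37/8 = 4.625.
whole-barley flour: (1 cup + 5 tbsp = 1.3125 cup) × 37/8 × 120 g/cup ≈ 728 g
all-purpose flour: 12 tbsp × 37/8 ÷ 16 tbsp/cup × 125 g/cup ≈ 434 g
water: (1 tbsp + 2 tsp = 5/3 tbsp) × 37/8 × 15 mL/tbsp ≈ 116 mL
buttermilk: 600 g × 37/8 ÷ 245 g/cup × 16 tbsp/cup ≈ 181 tbsp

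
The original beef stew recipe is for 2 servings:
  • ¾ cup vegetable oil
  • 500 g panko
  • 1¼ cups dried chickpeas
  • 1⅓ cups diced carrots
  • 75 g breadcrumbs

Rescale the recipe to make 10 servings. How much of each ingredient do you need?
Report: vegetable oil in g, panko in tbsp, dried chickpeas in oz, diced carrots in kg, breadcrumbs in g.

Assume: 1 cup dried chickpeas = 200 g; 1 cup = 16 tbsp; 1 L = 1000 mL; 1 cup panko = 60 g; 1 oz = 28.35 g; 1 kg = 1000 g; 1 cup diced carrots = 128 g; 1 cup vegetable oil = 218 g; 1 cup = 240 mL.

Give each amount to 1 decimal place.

vegetable oil: 817.5 g; panko: 666.7 tbsp; dried chickpeas: 44.1 oz; diced carrots: 0.9 kg; breadcrumbs: 375.0 g

Scaling factor: 10/2 = 5.
vegetable oil: 0.75 cup × 5 × 218 g/cup = 817.5 g
panko: 500 g × 5 ÷ 60 g/cup × 16 tbsp/cup ≈ 666.7 tbsp
dried chickpeas: 1.25 cup × 5 × 200 g/cup ÷ 28.35 g/oz ≈ 44.1 oz
diced carrots: 4/3 cup × 5 × 128 g/cup ÷ 1000 g/kg ≈ 0.9 kg
breadcrumbs: 75 g × 5 = 375.0 g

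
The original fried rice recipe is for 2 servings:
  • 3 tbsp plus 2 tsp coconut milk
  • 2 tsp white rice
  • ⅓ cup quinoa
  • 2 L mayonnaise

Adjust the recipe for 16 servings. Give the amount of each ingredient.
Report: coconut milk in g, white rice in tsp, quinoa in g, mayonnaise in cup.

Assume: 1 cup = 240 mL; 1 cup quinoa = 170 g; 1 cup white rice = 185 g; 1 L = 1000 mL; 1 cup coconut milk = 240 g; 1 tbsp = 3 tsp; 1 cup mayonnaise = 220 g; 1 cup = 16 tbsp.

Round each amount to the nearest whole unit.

Scaling factor: 16/2 = 8.
coconut milk: (3 tbsp + 2 tsp = 11/3 tbsp) × 8 ÷ 16 tbsp/cup × 240 g/cup = 440 g
white rice: 2 tsp × 8 = 16 tsp
quinoa: 1/3 cup × 8 × 170 g/cup ≈ 453 g
mayonnaise: 2 L × 8 × 1000 mL/L ÷ 240 mL/cup ≈ 67 cup

coconut milk: 440 g; white rice: 16 tsp; quinoa: 453 g; mayonnaise: 67 cup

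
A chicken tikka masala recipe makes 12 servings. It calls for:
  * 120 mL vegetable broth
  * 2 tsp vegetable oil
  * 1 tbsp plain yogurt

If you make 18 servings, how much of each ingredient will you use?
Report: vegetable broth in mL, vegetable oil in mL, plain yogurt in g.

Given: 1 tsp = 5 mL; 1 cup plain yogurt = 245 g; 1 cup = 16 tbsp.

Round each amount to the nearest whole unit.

vegetable broth: 180 mL; vegetable oil: 15 mL; plain yogurt: 23 g

Scaling factor: 18/12 = 3/2 = 1.5.
vegetable broth: 120 mL × 3/2 = 180 mL
vegetable oil: 2 tsp × 3/2 × 5 mL/tsp = 15 mL
plain yogurt: 1 tbsp × 3/2 ÷ 16 tbsp/cup × 245 g/cup ≈ 23 g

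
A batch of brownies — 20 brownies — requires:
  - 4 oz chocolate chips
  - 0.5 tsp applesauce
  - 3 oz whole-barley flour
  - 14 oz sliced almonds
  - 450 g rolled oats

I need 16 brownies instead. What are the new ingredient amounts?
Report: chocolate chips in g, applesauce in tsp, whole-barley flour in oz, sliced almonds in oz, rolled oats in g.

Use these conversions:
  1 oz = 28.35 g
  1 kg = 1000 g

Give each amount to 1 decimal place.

chocolate chips: 90.7 g; applesauce: 0.4 tsp; whole-barley flour: 2.4 oz; sliced almonds: 11.2 oz; rolled oats: 360.0 g

Scaling factor: 16/20 = 4/5 = 0.8.
chocolate chips: 4 oz × 4/5 × 28.35 g/oz ≈ 90.7 g
applesauce: 0.5 tsp × 4/5 = 0.4 tsp
whole-barley flour: 3 oz × 4/5 = 2.4 oz
sliced almonds: 14 oz × 4/5 = 11.2 oz
rolled oats: 450 g × 4/5 = 360.0 g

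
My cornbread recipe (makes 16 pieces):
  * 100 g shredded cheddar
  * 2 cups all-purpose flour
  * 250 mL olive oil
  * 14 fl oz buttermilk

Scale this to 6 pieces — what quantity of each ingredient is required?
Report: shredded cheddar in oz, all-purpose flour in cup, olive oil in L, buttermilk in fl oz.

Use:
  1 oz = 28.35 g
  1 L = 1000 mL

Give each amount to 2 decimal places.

Scaling factor: 6/16 = 3/8 = 0.375.
shredded cheddar: 100 g × 3/8 ÷ 28.35 g/oz ≈ 1.32 oz
all-purpose flour: 2 cup × 3/8 = 0.75 cup
olive oil: 250 mL × 3/8 ÷ 1000 mL/L ≈ 0.09 L
buttermilk: 14 fl oz × 3/8 = 5.25 fl oz

shredded cheddar: 1.32 oz; all-purpose flour: 0.75 cup; olive oil: 0.09 L; buttermilk: 5.25 fl oz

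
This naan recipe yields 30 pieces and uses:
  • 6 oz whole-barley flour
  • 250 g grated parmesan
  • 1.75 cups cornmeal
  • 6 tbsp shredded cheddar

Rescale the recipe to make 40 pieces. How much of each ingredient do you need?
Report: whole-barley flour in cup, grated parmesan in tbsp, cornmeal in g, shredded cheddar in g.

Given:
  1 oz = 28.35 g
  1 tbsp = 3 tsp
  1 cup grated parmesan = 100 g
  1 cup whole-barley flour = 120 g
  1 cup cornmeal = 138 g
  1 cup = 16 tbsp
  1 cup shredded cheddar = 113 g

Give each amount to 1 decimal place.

whole-barley flour: 1.9 cup; grated parmesan: 53.3 tbsp; cornmeal: 322.0 g; shredded cheddar: 56.5 g

Scaling factor: 40/30 = 4/3.
whole-barley flour: 6 oz × 4/3 × 28.35 g/oz ÷ 120 g/cup ≈ 1.9 cup
grated parmesan: 250 g × 4/3 ÷ 100 g/cup × 16 tbsp/cup ≈ 53.3 tbsp
cornmeal: 1.75 cup × 4/3 × 138 g/cup = 322.0 g
shredded cheddar: 6 tbsp × 4/3 ÷ 16 tbsp/cup × 113 g/cup = 56.5 g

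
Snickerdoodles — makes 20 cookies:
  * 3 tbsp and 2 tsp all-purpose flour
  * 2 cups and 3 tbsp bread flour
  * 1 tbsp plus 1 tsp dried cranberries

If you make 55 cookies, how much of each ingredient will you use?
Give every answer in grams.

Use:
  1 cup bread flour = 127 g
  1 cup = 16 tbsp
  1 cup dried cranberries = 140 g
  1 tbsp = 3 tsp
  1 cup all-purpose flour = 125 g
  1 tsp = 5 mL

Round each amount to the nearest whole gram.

Scaling factor: 55/20 = 11/4 = 2.75.
all-purpose flour: (3 tbsp + 2 tsp = 11/3 tbsp) × 11/4 ÷ 16 tbsp/cup × 125 g/cup ≈ 79 g
bread flour: (2 cup + 3 tbsp = 2.1875 cup) × 11/4 × 127 g/cup ≈ 764 g
dried cranberries: (1 tbsp + 1 tsp = 4/3 tbsp) × 11/4 ÷ 16 tbsp/cup × 140 g/cup ≈ 32 g

all-purpose flour: 79 g; bread flour: 764 g; dried cranberries: 32 g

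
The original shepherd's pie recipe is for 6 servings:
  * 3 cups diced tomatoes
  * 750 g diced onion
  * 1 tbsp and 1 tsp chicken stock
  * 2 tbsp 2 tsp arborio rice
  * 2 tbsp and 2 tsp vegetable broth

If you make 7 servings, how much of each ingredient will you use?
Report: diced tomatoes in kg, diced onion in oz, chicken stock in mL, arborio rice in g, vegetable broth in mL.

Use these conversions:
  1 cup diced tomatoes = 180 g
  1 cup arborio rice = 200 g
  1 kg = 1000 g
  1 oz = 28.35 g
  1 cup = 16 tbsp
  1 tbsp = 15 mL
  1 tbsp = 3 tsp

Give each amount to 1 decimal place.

Scaling factor: 7/6.
diced tomatoes: 3 cup × 7/6 × 180 g/cup ÷ 1000 g/kg ≈ 0.6 kg
diced onion: 750 g × 7/6 ÷ 28.35 g/oz ≈ 30.9 oz
chicken stock: (1 tbsp + 1 tsp = 4/3 tbsp) × 7/6 × 15 mL/tbsp ≈ 23.3 mL
arborio rice: (2 tbsp + 2 tsp = 8/3 tbsp) × 7/6 ÷ 16 tbsp/cup × 200 g/cup ≈ 38.9 g
vegetable broth: (2 tbsp + 2 tsp = 8/3 tbsp) × 7/6 × 15 mL/tbsp ≈ 46.7 mL

diced tomatoes: 0.6 kg; diced onion: 30.9 oz; chicken stock: 23.3 mL; arborio rice: 38.9 g; vegetable broth: 46.7 mL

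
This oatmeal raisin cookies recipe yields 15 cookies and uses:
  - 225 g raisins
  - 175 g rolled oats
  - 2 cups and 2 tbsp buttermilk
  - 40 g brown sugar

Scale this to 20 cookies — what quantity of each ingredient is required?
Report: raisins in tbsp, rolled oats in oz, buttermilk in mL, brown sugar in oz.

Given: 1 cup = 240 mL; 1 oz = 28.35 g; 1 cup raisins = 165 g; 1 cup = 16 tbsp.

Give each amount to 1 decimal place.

Scaling factor: 20/15 = 4/3.
raisins: 225 g × 4/3 ÷ 165 g/cup × 16 tbsp/cup ≈ 29.1 tbsp
rolled oats: 175 g × 4/3 ÷ 28.35 g/oz ≈ 8.2 oz
buttermilk: (2 cup + 2 tbsp = 2.125 cup) × 4/3 × 240 mL/cup = 680.0 mL
brown sugar: 40 g × 4/3 ÷ 28.35 g/oz ≈ 1.9 oz

raisins: 29.1 tbsp; rolled oats: 8.2 oz; buttermilk: 680.0 mL; brown sugar: 1.9 oz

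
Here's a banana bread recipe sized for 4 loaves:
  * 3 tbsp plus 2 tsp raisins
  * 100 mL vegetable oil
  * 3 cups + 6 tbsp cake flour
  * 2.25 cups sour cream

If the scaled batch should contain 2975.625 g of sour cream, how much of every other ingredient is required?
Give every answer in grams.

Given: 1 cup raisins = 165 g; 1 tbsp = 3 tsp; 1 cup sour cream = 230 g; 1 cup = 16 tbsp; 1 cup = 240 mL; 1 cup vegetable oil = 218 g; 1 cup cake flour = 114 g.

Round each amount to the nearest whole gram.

raisins: 217 g; vegetable oil: 522 g; cake flour: 2212 g

The original recipe has 517.5 g of sour cream, so the scaling factor is 2975.625 ÷ 517.5 = 23/4 = 5.75.
raisins: (3 tbsp + 2 tsp = 11/3 tbsp) × 23/4 ÷ 16 tbsp/cup × 165 g/cup ≈ 217 g
vegetable oil: 100 mL × 23/4 ÷ 240 mL/cup × 218 g/cup ≈ 522 g
cake flour: (3 cup + 6 tbsp = 3.375 cup) × 23/4 × 114 g/cup ≈ 2212 g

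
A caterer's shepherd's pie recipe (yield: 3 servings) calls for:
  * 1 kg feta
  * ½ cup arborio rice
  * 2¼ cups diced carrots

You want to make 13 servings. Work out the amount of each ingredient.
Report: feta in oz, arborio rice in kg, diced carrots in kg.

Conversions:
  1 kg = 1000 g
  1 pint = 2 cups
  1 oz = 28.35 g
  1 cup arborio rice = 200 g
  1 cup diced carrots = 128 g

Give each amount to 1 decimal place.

feta: 152.9 oz; arborio rice: 0.4 kg; diced carrots: 1.2 kg

Scaling factor: 13/3.
feta: 1 kg × 13/3 × 1000 g/kg ÷ 28.35 g/oz ≈ 152.9 oz
arborio rice: 0.5 cup × 13/3 × 200 g/cup ÷ 1000 g/kg ≈ 0.4 kg
diced carrots: 2.25 cup × 13/3 × 128 g/cup ÷ 1000 g/kg ≈ 1.2 kg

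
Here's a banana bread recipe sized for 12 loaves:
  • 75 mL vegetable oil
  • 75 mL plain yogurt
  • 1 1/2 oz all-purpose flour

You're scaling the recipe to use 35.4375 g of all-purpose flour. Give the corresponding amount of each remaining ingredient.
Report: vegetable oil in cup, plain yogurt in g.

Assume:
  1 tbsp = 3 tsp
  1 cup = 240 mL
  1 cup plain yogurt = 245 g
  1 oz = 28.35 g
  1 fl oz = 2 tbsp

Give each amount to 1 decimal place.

The original recipe has 42.525 g of all-purpose flour, so the scaling factor is 35.4375 ÷ 42.525 = 5/6.
vegetable oil: 75 mL × 5/6 ÷ 240 mL/cup ≈ 0.3 cup
plain yogurt: 75 mL × 5/6 ÷ 240 mL/cup × 245 g/cup ≈ 63.8 g

vegetable oil: 0.3 cup; plain yogurt: 63.8 g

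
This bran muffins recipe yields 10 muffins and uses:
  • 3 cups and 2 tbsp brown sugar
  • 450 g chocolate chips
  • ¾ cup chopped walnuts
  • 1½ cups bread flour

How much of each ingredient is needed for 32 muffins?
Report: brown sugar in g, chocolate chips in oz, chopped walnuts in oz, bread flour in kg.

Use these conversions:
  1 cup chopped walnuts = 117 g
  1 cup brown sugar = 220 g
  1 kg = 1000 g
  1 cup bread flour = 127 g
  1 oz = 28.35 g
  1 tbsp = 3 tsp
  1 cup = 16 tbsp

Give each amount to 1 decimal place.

brown sugar: 2200.0 g; chocolate chips: 50.8 oz; chopped walnuts: 9.9 oz; bread flour: 0.6 kg

Scaling factor: 32/10 = 16/5 = 3.2.
brown sugar: (3 cup + 2 tbsp = 3.125 cup) × 16/5 × 220 g/cup = 2200.0 g
chocolate chips: 450 g × 16/5 ÷ 28.35 g/oz ≈ 50.8 oz
chopped walnuts: 0.75 cup × 16/5 × 117 g/cup ÷ 28.35 g/oz ≈ 9.9 oz
bread flour: 1.5 cup × 16/5 × 127 g/cup ÷ 1000 g/kg ≈ 0.6 kg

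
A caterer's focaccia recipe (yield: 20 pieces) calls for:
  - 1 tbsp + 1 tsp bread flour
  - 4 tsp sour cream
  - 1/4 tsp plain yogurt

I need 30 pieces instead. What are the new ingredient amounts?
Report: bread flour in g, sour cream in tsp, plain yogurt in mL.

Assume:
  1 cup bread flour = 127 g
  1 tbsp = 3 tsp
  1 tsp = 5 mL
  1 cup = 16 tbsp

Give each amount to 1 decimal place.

Scaling factor: 30/20 = 3/2 = 1.5.
bread flour: (1 tbsp + 1 tsp = 4/3 tbsp) × 3/2 ÷ 16 tbsp/cup × 127 g/cup ≈ 15.9 g
sour cream: 4 tsp × 3/2 = 6.0 tsp
plain yogurt: 0.25 tsp × 3/2 × 5 mL/tsp ≈ 1.9 mL

bread flour: 15.9 g; sour cream: 6.0 tsp; plain yogurt: 1.9 mL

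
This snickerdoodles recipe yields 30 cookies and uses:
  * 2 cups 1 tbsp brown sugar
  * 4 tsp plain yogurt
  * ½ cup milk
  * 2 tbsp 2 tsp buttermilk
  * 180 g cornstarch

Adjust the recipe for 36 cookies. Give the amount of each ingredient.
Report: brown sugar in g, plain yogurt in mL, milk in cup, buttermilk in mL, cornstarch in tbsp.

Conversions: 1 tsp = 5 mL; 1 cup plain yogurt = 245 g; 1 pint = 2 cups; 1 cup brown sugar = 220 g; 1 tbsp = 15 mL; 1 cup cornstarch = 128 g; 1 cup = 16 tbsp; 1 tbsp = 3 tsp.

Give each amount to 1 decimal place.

Scaling factor: 36/30 = 6/5 = 1.2.
brown sugar: (2 cup + 1 tbsp = 2.0625 cup) × 6/5 × 220 g/cup = 544.5 g
plain yogurt: 4 tsp × 6/5 × 5 mL/tsp = 24.0 mL
milk: 0.5 cup × 6/5 = 0.6 cup
buttermilk: (2 tbsp + 2 tsp = 8/3 tbsp) × 6/5 × 15 mL/tbsp = 48.0 mL
cornstarch: 180 g × 6/5 ÷ 128 g/cup × 16 tbsp/cup = 27.0 tbsp

brown sugar: 544.5 g; plain yogurt: 24.0 mL; milk: 0.6 cup; buttermilk: 48.0 mL; cornstarch: 27.0 tbsp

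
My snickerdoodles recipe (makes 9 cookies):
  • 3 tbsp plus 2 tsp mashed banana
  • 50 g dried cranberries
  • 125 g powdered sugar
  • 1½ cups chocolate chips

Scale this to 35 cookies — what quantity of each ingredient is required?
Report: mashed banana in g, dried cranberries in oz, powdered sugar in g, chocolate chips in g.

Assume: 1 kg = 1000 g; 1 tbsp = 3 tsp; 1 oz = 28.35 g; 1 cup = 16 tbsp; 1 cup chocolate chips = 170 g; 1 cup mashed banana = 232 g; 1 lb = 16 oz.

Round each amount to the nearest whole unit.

mashed banana: 207 g; dried cranberries: 7 oz; powdered sugar: 486 g; chocolate chips: 992 g

Scaling factor: 35/9.
mashed banana: (3 tbsp + 2 tsp = 11/3 tbsp) × 35/9 ÷ 16 tbsp/cup × 232 g/cup ≈ 207 g
dried cranberries: 50 g × 35/9 ÷ 28.35 g/oz ≈ 7 oz
powdered sugar: 125 g × 35/9 ≈ 486 g
chocolate chips: 1.5 cup × 35/9 × 170 g/cup ≈ 992 g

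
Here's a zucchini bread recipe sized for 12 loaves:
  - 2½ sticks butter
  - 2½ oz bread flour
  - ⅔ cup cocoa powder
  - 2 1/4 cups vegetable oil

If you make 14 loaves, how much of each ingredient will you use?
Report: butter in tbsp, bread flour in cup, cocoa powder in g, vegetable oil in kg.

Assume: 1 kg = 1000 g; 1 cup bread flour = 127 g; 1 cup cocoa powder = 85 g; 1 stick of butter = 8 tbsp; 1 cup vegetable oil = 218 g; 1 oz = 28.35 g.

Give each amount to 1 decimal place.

Scaling factor: 14/12 = 7/6.
butter: 2.5 stick × 7/6 × 8 tbsp/stick ≈ 23.3 tbsp
bread flour: 2.5 oz × 7/6 × 28.35 g/oz ÷ 127 g/cup ≈ 0.7 cup
cocoa powder: 2/3 cup × 7/6 × 85 g/cup ≈ 66.1 g
vegetable oil: 2.25 cup × 7/6 × 218 g/cup ÷ 1000 g/kg ≈ 0.6 kg

butter: 23.3 tbsp; bread flour: 0.7 cup; cocoa powder: 66.1 g; vegetable oil: 0.6 kg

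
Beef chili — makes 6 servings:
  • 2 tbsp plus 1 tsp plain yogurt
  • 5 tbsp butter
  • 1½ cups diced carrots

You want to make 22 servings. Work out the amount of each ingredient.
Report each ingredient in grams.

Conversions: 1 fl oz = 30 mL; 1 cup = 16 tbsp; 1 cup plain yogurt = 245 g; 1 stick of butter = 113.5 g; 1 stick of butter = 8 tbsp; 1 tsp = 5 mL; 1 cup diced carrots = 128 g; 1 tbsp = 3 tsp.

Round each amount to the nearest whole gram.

plain yogurt: 131 g; butter: 260 g; diced carrots: 704 g

Scaling factor: 22/6 = 11/3.
plain yogurt: (2 tbsp + 1 tsp = 7/3 tbsp) × 11/3 ÷ 16 tbsp/cup × 245 g/cup ≈ 131 g
butter: 5 tbsp × 11/3 ÷ 8 tbsp/stick × 113.5 g/stick ≈ 260 g
diced carrots: 1.5 cup × 11/3 × 128 g/cup = 704 g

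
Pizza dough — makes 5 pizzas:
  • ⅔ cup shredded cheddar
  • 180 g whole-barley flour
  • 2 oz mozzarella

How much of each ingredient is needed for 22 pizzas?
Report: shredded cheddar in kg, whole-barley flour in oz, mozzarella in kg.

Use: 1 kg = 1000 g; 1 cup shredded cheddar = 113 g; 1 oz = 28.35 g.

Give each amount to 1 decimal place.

Scaling factor: 22/5 = 4.4.
shredded cheddar: 2/3 cup × 22/5 × 113 g/cup ÷ 1000 g/kg ≈ 0.3 kg
whole-barley flour: 180 g × 22/5 ÷ 28.35 g/oz ≈ 27.9 oz
mozzarella: 2 oz × 22/5 × 28.35 g/oz ÷ 1000 g/kg ≈ 0.2 kg

shredded cheddar: 0.3 kg; whole-barley flour: 27.9 oz; mozzarella: 0.2 kg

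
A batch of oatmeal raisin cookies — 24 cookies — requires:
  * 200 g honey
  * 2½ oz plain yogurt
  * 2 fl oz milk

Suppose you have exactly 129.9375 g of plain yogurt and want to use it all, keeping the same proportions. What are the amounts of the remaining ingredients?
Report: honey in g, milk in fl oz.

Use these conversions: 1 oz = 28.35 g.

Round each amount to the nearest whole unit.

honey: 367 g; milk: 4 fl oz

The original recipe has 70.875 g of plain yogurt, so the scaling factor is 129.9375 ÷ 70.875 = 11/6.
honey: 200 g × 11/6 ≈ 367 g
milk: 2 fl oz × 11/6 ≈ 4 fl oz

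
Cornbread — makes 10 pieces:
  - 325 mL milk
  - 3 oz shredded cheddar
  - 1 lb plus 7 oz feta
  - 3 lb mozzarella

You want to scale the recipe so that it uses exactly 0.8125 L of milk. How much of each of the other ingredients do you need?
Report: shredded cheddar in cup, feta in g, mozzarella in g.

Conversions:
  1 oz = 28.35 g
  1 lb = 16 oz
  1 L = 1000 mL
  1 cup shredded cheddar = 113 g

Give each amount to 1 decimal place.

The original recipe has 0.325 L of milk, so the scaling factor is 0.8125 ÷ 0.325 = 5/2 = 2.5.
shredded cheddar: 3 oz × 5/2 × 28.35 g/oz ÷ 113 g/cup ≈ 1.9 cup
feta: (1 lb + 7 oz = 1.4375 lb) × 5/2 × 16 oz/lb × 28.35 g/oz ≈ 1630.1 g
mozzarella: 3 lb × 5/2 × 16 oz/lb × 28.35 g/oz = 3402.0 g

shredded cheddar: 1.9 cup; feta: 1630.1 g; mozzarella: 3402.0 g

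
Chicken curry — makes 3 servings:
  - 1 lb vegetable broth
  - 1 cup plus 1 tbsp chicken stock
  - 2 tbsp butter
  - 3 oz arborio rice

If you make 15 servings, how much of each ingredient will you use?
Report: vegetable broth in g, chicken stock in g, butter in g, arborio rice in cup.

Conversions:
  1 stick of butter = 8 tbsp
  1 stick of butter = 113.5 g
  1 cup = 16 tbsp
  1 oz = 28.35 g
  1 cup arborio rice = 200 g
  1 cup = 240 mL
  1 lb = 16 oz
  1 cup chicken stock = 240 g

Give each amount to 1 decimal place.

Scaling factor: 15/3 = 5.
vegetable broth: 1 lb × 5 × 16 oz/lb × 28.35 g/oz = 2268.0 g
chicken stock: (1 cup + 1 tbsp = 1.0625 cup) × 5 × 240 g/cup = 1275.0 g
butter: 2 tbsp × 5 ÷ 8 tbsp/stick × 113.5 g/stick ≈ 141.9 g
arborio rice: 3 oz × 5 × 28.35 g/oz ÷ 200 g/cup ≈ 2.1 cup

vegetable broth: 2268.0 g; chicken stock: 1275.0 g; butter: 141.9 g; arborio rice: 2.1 cup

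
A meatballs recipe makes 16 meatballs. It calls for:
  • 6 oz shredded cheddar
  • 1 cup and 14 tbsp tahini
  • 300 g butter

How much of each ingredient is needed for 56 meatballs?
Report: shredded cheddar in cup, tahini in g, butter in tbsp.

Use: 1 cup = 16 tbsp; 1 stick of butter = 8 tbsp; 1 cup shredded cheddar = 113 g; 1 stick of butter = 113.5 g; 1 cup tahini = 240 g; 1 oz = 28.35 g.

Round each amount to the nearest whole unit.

Scaling factor: 56/16 = 7/2 = 3.5.
shredded cheddar: 6 oz × 7/2 × 28.35 g/oz ÷ 113 g/cup ≈ 5 cup
tahini: (1 cup + 14 tbsp = 1.875 cup) × 7/2 × 240 g/cup = 1575 g
butter: 300 g × 7/2 ÷ 113.5 g/stick × 8 tbsp/stick ≈ 74 tbsp

shredded cheddar: 5 cup; tahini: 1575 g; butter: 74 tbsp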